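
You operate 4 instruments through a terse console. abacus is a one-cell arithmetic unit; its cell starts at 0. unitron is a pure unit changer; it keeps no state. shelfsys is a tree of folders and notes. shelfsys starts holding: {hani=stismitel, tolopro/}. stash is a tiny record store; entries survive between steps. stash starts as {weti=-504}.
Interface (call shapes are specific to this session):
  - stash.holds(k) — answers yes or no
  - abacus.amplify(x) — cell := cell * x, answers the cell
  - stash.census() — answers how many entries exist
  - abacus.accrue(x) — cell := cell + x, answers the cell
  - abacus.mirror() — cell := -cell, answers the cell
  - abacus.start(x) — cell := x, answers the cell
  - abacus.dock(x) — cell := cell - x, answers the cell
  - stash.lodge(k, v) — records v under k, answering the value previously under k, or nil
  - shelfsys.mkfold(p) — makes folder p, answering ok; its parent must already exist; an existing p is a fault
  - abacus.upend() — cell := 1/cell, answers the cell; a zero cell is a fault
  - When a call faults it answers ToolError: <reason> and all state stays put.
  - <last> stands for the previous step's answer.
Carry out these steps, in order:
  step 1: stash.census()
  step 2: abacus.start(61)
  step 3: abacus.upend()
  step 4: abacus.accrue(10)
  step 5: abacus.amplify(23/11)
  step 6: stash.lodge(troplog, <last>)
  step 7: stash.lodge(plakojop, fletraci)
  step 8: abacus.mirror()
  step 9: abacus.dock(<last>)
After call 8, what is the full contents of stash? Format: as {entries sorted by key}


Act: census[]
Obs: 1
Act: start[x=61]
Obs: 61
Act: upend[]
Obs: 1/61
Act: accrue[x=10]
Obs: 611/61
Act: amplify[x=23/11]
Obs: 14053/671
Act: lodge[k=troplog; v=<last>]
Obs: nil
Act: lodge[k=plakojop; v=fletraci]
Obs: nil
Act: mirror[]
Obs: -14053/671
Act: dock[x=<last>]
Obs: 0

Answer: {plakojop=fletraci, troplog=14053/671, weti=-504}


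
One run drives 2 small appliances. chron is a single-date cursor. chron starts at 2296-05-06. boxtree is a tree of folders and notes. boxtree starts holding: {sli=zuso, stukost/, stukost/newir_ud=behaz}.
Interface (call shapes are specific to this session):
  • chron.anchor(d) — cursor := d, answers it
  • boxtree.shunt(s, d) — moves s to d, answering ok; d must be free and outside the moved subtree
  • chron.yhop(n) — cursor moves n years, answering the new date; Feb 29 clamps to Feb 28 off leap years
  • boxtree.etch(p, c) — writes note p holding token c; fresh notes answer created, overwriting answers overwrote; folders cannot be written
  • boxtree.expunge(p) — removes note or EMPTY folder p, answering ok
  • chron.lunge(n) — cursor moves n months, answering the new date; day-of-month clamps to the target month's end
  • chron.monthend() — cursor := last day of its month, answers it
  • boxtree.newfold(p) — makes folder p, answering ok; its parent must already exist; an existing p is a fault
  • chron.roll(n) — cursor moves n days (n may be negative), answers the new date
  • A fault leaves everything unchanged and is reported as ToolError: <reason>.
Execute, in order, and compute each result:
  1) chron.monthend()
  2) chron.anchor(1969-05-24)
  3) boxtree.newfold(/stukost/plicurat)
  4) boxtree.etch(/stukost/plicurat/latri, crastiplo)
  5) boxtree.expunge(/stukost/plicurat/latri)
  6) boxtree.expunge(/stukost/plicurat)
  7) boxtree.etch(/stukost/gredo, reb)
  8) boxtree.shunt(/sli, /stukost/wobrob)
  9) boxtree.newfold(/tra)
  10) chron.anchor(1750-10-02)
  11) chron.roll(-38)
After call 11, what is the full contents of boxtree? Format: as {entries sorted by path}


Answer: {stukost/, stukost/gredo=reb, stukost/newir_ud=behaz, stukost/wobrob=zuso, tra/}

Derivation:
> monthend
  2296-05-31
> anchor d=1969-05-24
  1969-05-24
> newfold p=/stukost/plicurat
  ok
> etch p=/stukost/plicurat/latri c=crastiplo
  created
> expunge p=/stukost/plicurat/latri
  ok
> expunge p=/stukost/plicurat
  ok
> etch p=/stukost/gredo c=reb
  created
> shunt s=/sli d=/stukost/wobrob
  ok
> newfold p=/tra
  ok
> anchor d=1750-10-02
  1750-10-02
> roll n=-38
  1750-08-25


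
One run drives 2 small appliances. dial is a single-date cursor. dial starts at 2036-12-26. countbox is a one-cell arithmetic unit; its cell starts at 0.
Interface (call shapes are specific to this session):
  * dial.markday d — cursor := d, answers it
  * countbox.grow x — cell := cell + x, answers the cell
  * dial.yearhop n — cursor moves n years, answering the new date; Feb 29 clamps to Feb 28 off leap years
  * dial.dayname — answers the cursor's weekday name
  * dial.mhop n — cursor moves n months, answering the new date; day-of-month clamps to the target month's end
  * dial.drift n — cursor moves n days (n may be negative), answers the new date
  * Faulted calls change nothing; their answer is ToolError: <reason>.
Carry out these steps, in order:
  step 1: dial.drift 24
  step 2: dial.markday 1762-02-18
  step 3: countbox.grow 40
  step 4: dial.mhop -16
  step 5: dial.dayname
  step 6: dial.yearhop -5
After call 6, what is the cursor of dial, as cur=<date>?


Answer: cur=1755-10-18

Derivation:
% dial.drift(n='24') == 2037-01-19
% dial.markday(d='1762-02-18') == 1762-02-18
% countbox.grow(x='40') == 40
% dial.mhop(n='-16') == 1760-10-18
% dial.dayname() == Saturday
% dial.yearhop(n='-5') == 1755-10-18


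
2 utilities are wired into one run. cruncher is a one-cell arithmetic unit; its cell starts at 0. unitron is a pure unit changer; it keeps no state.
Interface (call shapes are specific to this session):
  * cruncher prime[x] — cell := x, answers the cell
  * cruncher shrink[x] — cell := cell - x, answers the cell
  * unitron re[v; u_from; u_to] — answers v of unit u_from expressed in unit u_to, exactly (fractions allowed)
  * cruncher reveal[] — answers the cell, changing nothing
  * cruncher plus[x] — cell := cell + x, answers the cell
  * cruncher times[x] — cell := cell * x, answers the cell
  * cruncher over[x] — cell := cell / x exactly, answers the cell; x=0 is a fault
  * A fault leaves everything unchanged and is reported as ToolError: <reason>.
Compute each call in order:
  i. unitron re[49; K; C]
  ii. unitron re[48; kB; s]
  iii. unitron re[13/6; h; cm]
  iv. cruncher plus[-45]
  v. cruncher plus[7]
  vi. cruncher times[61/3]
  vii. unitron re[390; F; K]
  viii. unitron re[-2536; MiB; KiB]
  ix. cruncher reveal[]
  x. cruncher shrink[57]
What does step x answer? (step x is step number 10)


I call unitron re(49, K, C), and see -4483/20.
Calling unitron re(48, kB, s), and get ToolError: incompatible units.
Now I run unitron re(13/6, h, cm), — result: ToolError: incompatible units.
I run cruncher plus(-45): -45.
Calling cruncher plus(7), giving -38.
I call cruncher times(61/3), → -2318/3.
I invoke unitron re(390, F, K): 84967/180.
I use unitron re(-2536, MiB, KiB), yielding -2596864.
I invoke cruncher reveal(), yielding -2318/3.
Now I run cruncher shrink(57), and observe -2489/3.

Answer: -2489/3


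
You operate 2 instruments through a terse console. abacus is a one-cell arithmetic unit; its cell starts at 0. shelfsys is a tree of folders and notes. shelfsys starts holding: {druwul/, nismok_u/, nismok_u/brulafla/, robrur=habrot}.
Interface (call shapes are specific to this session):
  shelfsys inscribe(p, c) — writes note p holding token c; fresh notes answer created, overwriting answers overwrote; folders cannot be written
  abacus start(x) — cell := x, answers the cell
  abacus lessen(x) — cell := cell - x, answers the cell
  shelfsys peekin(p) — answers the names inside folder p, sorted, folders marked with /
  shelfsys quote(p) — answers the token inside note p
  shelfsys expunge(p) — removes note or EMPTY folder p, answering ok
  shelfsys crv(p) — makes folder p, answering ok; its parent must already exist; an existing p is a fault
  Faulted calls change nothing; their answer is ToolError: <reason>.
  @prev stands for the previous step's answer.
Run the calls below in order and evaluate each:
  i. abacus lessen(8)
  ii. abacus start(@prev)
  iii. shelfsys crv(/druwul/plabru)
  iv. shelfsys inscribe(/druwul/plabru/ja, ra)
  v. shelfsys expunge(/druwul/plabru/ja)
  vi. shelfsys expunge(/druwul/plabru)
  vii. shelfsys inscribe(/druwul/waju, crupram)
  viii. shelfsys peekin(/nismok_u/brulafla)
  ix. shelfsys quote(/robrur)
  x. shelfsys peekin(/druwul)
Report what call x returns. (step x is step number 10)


-- abacus lessen(x→8) => -8
-- abacus start(x→@prev) => -8
-- shelfsys crv(p→/druwul/plabru) => ok
-- shelfsys inscribe(p→/druwul/plabru/ja, c→ra) => created
-- shelfsys expunge(p→/druwul/plabru/ja) => ok
-- shelfsys expunge(p→/druwul/plabru) => ok
-- shelfsys inscribe(p→/druwul/waju, c→crupram) => created
-- shelfsys peekin(p→/nismok_u/brulafla) => []
-- shelfsys quote(p→/robrur) => habrot
-- shelfsys peekin(p→/druwul) => [waju]

Answer: [waju]


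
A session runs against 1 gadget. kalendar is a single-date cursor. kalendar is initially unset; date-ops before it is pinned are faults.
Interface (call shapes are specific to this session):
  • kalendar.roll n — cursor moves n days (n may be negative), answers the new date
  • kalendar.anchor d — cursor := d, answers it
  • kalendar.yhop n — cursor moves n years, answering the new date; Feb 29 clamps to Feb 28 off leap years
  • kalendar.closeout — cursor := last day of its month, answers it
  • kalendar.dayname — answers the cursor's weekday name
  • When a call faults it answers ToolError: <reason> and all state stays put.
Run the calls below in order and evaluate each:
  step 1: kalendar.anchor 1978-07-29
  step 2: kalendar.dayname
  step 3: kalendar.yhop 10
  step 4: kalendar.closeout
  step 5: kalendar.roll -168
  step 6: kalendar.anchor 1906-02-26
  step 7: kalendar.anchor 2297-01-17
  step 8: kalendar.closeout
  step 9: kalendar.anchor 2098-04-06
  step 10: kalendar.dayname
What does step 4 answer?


-> kalendar.anchor(d='1978-07-29')
<- 1978-07-29
-> kalendar.dayname()
<- Saturday
-> kalendar.yhop(n='10')
<- 1988-07-29
-> kalendar.closeout()
<- 1988-07-31
-> kalendar.roll(n='-168')
<- 1988-02-14
-> kalendar.anchor(d='1906-02-26')
<- 1906-02-26
-> kalendar.anchor(d='2297-01-17')
<- 2297-01-17
-> kalendar.closeout()
<- 2297-01-31
-> kalendar.anchor(d='2098-04-06')
<- 2098-04-06
-> kalendar.dayname()
<- Sunday

Answer: 1988-07-31


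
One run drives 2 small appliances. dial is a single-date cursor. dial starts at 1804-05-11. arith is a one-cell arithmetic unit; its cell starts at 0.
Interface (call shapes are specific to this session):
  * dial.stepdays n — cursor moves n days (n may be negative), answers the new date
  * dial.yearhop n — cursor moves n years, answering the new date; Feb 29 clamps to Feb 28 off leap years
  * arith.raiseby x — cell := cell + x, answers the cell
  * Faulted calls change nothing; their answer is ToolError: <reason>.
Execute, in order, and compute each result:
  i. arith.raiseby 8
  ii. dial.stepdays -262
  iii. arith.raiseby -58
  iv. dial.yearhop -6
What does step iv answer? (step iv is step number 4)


Answer: 1797-08-23

Derivation:
I invoke arith.raiseby with x='8', and see 8.
I invoke dial.stepdays with n='-262', and see 1803-08-23.
I invoke arith.raiseby with x='-58', which returns -50.
Using dial.yearhop with n='-6', giving 1797-08-23.


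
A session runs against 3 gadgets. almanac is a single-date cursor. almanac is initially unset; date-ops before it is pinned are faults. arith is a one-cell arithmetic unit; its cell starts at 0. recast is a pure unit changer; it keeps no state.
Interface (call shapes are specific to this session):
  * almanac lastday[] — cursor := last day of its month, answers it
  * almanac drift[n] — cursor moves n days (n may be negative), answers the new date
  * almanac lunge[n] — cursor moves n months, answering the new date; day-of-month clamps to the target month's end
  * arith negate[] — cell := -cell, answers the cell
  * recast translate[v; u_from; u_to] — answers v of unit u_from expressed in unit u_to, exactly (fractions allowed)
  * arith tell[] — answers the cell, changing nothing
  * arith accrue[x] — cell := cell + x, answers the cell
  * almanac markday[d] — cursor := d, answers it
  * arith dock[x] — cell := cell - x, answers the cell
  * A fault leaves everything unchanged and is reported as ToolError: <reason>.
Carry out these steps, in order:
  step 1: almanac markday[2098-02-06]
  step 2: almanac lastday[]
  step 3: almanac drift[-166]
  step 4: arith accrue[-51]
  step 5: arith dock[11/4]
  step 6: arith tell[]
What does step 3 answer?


Answer: 2097-09-15

Derivation:
CALL almanac markday[d→2098-02-06]
RET  2098-02-06
CALL almanac lastday[]
RET  2098-02-28
CALL almanac drift[n→-166]
RET  2097-09-15
CALL arith accrue[x→-51]
RET  -51
CALL arith dock[x→11/4]
RET  -215/4
CALL arith tell[]
RET  -215/4


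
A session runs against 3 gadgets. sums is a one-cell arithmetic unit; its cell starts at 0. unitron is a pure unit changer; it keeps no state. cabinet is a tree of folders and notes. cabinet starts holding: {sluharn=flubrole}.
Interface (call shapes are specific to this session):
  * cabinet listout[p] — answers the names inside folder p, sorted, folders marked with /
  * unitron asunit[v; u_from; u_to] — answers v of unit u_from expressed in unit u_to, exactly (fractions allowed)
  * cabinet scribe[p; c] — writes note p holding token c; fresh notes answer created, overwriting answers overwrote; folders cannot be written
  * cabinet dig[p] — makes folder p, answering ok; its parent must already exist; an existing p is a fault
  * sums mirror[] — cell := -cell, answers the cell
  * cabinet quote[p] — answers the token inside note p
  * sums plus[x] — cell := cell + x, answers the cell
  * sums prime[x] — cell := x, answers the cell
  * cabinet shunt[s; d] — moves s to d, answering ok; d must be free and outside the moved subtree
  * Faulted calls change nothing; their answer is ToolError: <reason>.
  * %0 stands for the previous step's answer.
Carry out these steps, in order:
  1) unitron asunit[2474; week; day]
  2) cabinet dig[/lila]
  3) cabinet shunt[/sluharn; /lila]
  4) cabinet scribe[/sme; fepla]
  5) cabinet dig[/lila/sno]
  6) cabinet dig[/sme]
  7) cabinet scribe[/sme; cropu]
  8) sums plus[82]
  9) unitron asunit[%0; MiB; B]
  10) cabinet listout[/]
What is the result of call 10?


Act: unitron asunit[v=2474; u_from=week; u_to=day]
Obs: 17318
Act: cabinet dig[p=/lila]
Obs: ok
Act: cabinet shunt[s=/sluharn; d=/lila]
Obs: ToolError: exists
Act: cabinet scribe[p=/sme; c=fepla]
Obs: created
Act: cabinet dig[p=/lila/sno]
Obs: ok
Act: cabinet dig[p=/sme]
Obs: ToolError: exists
Act: cabinet scribe[p=/sme; c=cropu]
Obs: overwrote
Act: sums plus[x=82]
Obs: 82
Act: unitron asunit[v=%0; u_from=MiB; u_to=B]
Obs: 85983232
Act: cabinet listout[p=/]
Obs: [lila/, sluharn, sme]

Answer: [lila/, sluharn, sme]


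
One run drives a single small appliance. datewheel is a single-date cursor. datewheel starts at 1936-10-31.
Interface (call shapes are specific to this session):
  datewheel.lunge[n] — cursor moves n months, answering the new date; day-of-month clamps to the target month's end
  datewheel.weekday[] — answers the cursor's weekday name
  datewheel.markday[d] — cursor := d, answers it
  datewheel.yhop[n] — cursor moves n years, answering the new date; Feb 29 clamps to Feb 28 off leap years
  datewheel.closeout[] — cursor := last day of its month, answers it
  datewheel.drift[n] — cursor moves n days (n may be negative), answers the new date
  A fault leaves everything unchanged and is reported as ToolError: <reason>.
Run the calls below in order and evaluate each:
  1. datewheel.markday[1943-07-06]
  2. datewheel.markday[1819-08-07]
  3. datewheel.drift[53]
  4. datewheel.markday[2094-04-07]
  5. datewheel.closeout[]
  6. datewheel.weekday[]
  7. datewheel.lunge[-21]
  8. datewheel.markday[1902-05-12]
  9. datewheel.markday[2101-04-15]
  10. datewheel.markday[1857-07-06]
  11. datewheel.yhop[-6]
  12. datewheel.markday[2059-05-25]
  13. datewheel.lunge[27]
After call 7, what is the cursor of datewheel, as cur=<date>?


Do: datewheel.markday[1943-07-06]
See: 1943-07-06
Do: datewheel.markday[1819-08-07]
See: 1819-08-07
Do: datewheel.drift[53]
See: 1819-09-29
Do: datewheel.markday[2094-04-07]
See: 2094-04-07
Do: datewheel.closeout[]
See: 2094-04-30
Do: datewheel.weekday[]
See: Friday
Do: datewheel.lunge[-21]
See: 2092-07-30
Do: datewheel.markday[1902-05-12]
See: 1902-05-12
Do: datewheel.markday[2101-04-15]
See: 2101-04-15
Do: datewheel.markday[1857-07-06]
See: 1857-07-06
Do: datewheel.yhop[-6]
See: 1851-07-06
Do: datewheel.markday[2059-05-25]
See: 2059-05-25
Do: datewheel.lunge[27]
See: 2061-08-25

Answer: cur=2092-07-30


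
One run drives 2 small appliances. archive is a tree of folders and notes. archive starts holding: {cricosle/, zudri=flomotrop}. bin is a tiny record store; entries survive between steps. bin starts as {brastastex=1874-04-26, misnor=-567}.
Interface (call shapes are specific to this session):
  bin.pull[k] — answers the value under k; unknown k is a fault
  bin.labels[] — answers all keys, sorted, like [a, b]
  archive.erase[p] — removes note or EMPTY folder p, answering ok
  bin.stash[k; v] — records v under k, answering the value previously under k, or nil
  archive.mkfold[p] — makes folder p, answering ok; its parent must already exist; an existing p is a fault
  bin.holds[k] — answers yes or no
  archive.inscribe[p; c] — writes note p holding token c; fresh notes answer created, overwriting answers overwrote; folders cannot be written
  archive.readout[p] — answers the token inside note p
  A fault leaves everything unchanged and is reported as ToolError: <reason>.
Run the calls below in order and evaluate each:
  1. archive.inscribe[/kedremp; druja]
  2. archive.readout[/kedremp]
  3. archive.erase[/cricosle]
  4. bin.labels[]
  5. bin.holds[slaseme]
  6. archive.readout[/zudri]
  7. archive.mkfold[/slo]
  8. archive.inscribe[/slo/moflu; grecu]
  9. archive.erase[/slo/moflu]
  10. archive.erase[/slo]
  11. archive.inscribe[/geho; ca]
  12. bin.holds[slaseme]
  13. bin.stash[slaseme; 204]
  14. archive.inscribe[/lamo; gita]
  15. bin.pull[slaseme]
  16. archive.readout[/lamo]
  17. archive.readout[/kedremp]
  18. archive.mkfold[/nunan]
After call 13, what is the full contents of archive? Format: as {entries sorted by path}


> archive.inscribe p='/kedremp' c='druja'
  created
> archive.readout p='/kedremp'
  druja
> archive.erase p='/cricosle'
  ok
> bin.labels
  [brastastex, misnor]
> bin.holds k='slaseme'
  no
> archive.readout p='/zudri'
  flomotrop
> archive.mkfold p='/slo'
  ok
> archive.inscribe p='/slo/moflu' c='grecu'
  created
> archive.erase p='/slo/moflu'
  ok
> archive.erase p='/slo'
  ok
> archive.inscribe p='/geho' c='ca'
  created
> bin.holds k='slaseme'
  no
> bin.stash k='slaseme' v='204'
  nil
> archive.inscribe p='/lamo' c='gita'
  created
> bin.pull k='slaseme'
  204
> archive.readout p='/lamo'
  gita
> archive.readout p='/kedremp'
  druja
> archive.mkfold p='/nunan'
  ok

Answer: {geho=ca, kedremp=druja, zudri=flomotrop}


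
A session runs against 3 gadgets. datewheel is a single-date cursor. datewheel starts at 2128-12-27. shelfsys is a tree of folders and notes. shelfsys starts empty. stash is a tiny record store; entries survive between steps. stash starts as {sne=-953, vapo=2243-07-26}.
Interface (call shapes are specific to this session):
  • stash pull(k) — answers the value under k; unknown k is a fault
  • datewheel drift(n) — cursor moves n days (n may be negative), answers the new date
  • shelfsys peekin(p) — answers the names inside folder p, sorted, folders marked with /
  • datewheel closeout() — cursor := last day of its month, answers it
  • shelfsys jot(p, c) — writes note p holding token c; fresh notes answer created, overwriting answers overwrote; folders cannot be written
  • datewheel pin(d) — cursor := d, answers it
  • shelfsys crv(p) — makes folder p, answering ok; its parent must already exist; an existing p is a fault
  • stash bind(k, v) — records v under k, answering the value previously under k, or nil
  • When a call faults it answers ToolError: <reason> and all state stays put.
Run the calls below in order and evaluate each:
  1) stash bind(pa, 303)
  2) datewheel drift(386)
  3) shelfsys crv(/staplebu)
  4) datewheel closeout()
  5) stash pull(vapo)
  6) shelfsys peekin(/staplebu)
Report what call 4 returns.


·→ stash bind(k: pa, v: 303)
·← nil
·→ datewheel drift(n: 386)
·← 2130-01-17
·→ shelfsys crv(p: /staplebu)
·← ok
·→ datewheel closeout()
·← 2130-01-31
·→ stash pull(k: vapo)
·← 2243-07-26
·→ shelfsys peekin(p: /staplebu)
·← []

Answer: 2130-01-31


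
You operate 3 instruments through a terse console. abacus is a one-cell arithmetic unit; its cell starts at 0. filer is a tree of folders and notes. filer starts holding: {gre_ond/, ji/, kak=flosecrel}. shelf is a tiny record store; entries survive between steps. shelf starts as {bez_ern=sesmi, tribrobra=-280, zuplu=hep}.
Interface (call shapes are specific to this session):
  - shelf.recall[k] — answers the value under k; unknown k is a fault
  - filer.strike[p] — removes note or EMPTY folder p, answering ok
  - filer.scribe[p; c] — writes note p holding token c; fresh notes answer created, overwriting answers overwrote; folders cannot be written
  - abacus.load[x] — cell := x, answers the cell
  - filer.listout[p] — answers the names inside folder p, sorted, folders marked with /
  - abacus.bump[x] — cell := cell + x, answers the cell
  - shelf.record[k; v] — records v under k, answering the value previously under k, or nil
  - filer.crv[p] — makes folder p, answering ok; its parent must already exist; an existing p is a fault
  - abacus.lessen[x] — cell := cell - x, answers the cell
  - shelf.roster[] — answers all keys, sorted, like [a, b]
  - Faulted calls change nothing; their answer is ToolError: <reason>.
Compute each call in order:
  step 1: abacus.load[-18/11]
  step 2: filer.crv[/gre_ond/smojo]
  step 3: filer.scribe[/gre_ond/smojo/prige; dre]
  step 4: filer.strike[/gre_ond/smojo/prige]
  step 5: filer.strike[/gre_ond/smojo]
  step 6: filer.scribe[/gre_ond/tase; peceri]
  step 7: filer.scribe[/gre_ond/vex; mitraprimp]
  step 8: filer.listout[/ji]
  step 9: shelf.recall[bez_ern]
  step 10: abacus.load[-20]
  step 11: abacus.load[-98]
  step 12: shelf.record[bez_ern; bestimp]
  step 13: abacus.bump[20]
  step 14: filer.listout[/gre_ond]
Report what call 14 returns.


Answer: [tase, vex]

Derivation:
Do: abacus.load[x: -18/11]
See: -18/11
Do: filer.crv[p: /gre_ond/smojo]
See: ok
Do: filer.scribe[p: /gre_ond/smojo/prige; c: dre]
See: created
Do: filer.strike[p: /gre_ond/smojo/prige]
See: ok
Do: filer.strike[p: /gre_ond/smojo]
See: ok
Do: filer.scribe[p: /gre_ond/tase; c: peceri]
See: created
Do: filer.scribe[p: /gre_ond/vex; c: mitraprimp]
See: created
Do: filer.listout[p: /ji]
See: []
Do: shelf.recall[k: bez_ern]
See: sesmi
Do: abacus.load[x: -20]
See: -20
Do: abacus.load[x: -98]
See: -98
Do: shelf.record[k: bez_ern; v: bestimp]
See: sesmi
Do: abacus.bump[x: 20]
See: -78
Do: filer.listout[p: /gre_ond]
See: [tase, vex]


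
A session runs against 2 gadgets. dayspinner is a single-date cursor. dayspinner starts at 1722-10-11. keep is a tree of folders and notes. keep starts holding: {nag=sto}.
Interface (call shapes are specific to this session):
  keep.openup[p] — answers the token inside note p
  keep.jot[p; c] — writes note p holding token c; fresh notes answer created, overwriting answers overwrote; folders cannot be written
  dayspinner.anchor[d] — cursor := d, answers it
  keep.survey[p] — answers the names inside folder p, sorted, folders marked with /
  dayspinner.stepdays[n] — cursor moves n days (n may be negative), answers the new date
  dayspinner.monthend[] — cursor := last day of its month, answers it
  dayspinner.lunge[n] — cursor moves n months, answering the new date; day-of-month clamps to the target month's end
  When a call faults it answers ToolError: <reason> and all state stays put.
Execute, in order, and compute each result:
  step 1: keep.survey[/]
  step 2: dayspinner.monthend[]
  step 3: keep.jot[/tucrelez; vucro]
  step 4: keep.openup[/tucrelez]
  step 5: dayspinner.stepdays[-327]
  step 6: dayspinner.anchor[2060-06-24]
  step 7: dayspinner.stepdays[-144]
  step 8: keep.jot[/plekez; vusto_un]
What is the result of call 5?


Act: keep.survey[p→/]
Obs: [nag]
Act: dayspinner.monthend[]
Obs: 1722-10-31
Act: keep.jot[p→/tucrelez; c→vucro]
Obs: created
Act: keep.openup[p→/tucrelez]
Obs: vucro
Act: dayspinner.stepdays[n→-327]
Obs: 1721-12-08
Act: dayspinner.anchor[d→2060-06-24]
Obs: 2060-06-24
Act: dayspinner.stepdays[n→-144]
Obs: 2060-02-01
Act: keep.jot[p→/plekez; c→vusto_un]
Obs: created

Answer: 1721-12-08


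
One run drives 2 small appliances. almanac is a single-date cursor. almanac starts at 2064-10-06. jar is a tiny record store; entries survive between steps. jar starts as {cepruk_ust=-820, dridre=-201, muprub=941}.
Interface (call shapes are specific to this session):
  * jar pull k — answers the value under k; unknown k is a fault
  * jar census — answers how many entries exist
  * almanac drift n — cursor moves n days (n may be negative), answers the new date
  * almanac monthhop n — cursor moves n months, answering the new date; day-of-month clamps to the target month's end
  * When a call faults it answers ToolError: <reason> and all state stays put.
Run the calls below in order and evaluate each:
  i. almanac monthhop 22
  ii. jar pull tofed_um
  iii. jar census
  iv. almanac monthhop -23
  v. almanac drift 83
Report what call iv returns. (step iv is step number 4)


[in] almanac monthhop n='22'
[out] 2066-08-06
[in] jar pull k='tofed_um'
[out] ToolError: no such key tofed_um
[in] jar census
[out] 3
[in] almanac monthhop n='-23'
[out] 2064-09-06
[in] almanac drift n='83'
[out] 2064-11-28

Answer: 2064-09-06


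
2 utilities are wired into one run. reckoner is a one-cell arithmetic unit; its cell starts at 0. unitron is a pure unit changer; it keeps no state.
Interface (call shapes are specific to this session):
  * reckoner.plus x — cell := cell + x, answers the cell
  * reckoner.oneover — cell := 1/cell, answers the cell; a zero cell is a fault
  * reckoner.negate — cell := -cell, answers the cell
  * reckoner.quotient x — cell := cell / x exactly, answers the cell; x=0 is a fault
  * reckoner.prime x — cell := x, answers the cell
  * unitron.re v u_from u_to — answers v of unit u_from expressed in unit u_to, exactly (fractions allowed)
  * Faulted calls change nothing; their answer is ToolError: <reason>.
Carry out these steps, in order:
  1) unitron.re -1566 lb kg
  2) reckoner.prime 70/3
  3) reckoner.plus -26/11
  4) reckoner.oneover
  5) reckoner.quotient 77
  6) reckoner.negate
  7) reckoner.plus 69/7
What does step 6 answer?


# 1. unitron.re(v→-1566, u_from→lb, u_to→kg) ~> -35516282571/50000000
# 2. reckoner.prime(x→70/3) ~> 70/3
# 3. reckoner.plus(x→-26/11) ~> 692/33
# 4. reckoner.oneover() ~> 33/692
# 5. reckoner.quotient(x→77) ~> 3/4844
# 6. reckoner.negate() ~> -3/4844
# 7. reckoner.plus(x→69/7) ~> 47745/4844

Answer: -3/4844


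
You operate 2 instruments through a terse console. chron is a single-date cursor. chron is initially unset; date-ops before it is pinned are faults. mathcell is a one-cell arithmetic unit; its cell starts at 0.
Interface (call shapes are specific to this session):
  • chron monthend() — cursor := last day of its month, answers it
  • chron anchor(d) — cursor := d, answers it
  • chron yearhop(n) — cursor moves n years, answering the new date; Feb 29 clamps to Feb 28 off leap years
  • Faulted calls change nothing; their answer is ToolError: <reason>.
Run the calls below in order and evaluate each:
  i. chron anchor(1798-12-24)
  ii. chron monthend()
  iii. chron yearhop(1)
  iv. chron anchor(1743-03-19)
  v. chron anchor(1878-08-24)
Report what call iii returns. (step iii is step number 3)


Answer: 1799-12-31

Derivation:
I try chron anchor(d=1798-12-24), → 1798-12-24.
I run chron monthend(): 1798-12-31.
Then chron yearhop(n=1), giving 1799-12-31.
Invoking chron anchor(d=1743-03-19), which returns 1743-03-19.
I use chron anchor(d=1878-08-24), and observe 1878-08-24.


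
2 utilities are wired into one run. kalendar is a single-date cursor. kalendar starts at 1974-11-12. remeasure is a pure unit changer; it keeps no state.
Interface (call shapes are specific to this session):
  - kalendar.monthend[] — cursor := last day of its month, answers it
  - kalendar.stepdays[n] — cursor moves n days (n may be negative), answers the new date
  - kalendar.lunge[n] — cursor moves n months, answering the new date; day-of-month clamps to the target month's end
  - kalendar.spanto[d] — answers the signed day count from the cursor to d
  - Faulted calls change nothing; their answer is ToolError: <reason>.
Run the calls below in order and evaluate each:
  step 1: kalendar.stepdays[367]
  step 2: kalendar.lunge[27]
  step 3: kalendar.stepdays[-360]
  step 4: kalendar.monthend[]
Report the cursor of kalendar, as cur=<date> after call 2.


Answer: cur=1978-02-14

Derivation:
==> stepdays(n=367)
<== 1975-11-14
==> lunge(n=27)
<== 1978-02-14
==> stepdays(n=-360)
<== 1977-02-19
==> monthend()
<== 1977-02-28


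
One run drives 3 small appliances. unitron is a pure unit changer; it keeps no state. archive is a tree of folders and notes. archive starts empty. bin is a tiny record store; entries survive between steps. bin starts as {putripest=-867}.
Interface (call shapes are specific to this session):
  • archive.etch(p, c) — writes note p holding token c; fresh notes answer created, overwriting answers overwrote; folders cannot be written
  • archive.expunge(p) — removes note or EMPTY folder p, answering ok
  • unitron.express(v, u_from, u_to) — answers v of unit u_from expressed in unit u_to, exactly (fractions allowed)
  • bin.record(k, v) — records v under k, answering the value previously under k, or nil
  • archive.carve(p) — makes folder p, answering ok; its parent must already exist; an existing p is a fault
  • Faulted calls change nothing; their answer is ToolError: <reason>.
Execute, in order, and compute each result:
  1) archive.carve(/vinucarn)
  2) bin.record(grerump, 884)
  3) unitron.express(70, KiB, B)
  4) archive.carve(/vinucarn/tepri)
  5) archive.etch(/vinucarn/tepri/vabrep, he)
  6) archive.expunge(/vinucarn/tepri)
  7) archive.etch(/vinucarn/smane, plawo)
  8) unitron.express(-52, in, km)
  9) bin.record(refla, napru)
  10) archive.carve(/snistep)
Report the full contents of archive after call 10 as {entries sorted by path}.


Answer: {snistep/, vinucarn/, vinucarn/smane=plawo, vinucarn/tepri/, vinucarn/tepri/vabrep=he}

Derivation:
Act: carve[/vinucarn]
Obs: ok
Act: record[grerump; 884]
Obs: nil
Act: express[70; KiB; B]
Obs: 71680
Act: carve[/vinucarn/tepri]
Obs: ok
Act: etch[/vinucarn/tepri/vabrep; he]
Obs: created
Act: expunge[/vinucarn/tepri]
Obs: ToolError: not empty
Act: etch[/vinucarn/smane; plawo]
Obs: created
Act: express[-52; in; km]
Obs: -1651/1250000
Act: record[refla; napru]
Obs: nil
Act: carve[/snistep]
Obs: ok


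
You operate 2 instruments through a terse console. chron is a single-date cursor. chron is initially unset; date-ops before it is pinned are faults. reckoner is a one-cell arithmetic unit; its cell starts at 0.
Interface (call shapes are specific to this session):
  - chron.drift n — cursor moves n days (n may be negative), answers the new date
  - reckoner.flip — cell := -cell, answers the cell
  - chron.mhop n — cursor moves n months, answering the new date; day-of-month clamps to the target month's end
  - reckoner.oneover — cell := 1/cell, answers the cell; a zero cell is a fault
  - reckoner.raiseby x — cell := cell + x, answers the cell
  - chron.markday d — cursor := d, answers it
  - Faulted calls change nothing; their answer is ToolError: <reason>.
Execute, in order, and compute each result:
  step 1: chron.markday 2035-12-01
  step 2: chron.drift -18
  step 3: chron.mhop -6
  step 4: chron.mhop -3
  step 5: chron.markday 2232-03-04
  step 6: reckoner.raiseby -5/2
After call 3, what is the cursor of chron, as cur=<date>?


Now I run chron.markday passing d→2035-12-01, and get 2035-12-01.
I call chron.drift passing n→-18: 2035-11-13.
Invoking chron.mhop passing n→-6: 2035-05-13.
I try chron.mhop passing n→-3, giving 2035-02-13.
Invoking chron.markday passing d→2232-03-04, and get 2232-03-04.
Next I call reckoner.raiseby passing x→-5/2, giving -5/2.

Answer: cur=2035-05-13


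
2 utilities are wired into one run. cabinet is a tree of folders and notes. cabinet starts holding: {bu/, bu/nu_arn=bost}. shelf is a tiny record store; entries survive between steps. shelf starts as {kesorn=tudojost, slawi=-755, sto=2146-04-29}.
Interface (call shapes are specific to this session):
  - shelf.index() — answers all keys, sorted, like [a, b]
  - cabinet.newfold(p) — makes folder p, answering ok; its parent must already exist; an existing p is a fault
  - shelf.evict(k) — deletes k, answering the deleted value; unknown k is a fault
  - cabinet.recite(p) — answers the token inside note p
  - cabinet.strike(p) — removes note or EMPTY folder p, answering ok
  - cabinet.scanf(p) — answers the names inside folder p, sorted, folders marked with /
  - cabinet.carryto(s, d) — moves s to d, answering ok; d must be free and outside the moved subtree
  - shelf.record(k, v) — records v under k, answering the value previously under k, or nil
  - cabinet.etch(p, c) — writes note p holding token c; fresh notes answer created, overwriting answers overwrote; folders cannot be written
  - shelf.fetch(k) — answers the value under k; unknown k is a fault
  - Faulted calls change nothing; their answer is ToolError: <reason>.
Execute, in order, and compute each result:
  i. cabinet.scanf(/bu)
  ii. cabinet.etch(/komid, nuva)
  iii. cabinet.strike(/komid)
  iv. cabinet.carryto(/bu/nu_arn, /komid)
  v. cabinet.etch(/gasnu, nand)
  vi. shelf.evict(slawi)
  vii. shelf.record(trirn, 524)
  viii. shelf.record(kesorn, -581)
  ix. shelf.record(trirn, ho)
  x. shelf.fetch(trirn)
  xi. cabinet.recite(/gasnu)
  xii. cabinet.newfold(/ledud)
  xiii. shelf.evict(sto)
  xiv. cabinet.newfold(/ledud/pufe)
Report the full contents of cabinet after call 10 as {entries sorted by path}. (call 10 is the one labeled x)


~$ scanf p→/bu
  [nu_arn]
~$ etch p→/komid c→nuva
  created
~$ strike p→/komid
  ok
~$ carryto s→/bu/nu_arn d→/komid
  ok
~$ etch p→/gasnu c→nand
  created
~$ evict k→slawi
  -755
~$ record k→trirn v→524
  nil
~$ record k→kesorn v→-581
  tudojost
~$ record k→trirn v→ho
  524
~$ fetch k→trirn
  ho
~$ recite p→/gasnu
  nand
~$ newfold p→/ledud
  ok
~$ evict k→sto
  2146-04-29
~$ newfold p→/ledud/pufe
  ok

Answer: {bu/, gasnu=nand, komid=bost}


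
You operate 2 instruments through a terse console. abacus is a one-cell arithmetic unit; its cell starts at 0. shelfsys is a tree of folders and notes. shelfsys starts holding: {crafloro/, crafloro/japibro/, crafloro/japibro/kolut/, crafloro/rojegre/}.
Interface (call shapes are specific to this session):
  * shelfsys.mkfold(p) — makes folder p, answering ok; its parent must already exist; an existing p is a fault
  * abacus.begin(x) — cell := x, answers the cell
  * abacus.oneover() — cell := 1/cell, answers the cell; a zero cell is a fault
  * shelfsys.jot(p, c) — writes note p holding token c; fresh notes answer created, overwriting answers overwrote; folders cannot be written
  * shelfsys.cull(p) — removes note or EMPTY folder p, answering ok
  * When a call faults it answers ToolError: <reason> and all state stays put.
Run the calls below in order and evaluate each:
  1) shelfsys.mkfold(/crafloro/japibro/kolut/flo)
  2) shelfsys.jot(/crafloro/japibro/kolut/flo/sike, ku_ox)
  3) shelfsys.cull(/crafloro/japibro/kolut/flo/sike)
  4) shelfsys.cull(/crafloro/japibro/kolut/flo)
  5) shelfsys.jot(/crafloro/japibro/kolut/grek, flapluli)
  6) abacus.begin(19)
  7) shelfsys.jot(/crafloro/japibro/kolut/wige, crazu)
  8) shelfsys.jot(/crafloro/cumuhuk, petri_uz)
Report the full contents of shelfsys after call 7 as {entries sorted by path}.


Answer: {crafloro/, crafloro/japibro/, crafloro/japibro/kolut/, crafloro/japibro/kolut/grek=flapluli, crafloro/japibro/kolut/wige=crazu, crafloro/rojegre/}

Derivation:
// mkfold(p='/crafloro/japibro/kolut/flo') ~> ok
// jot(p='/crafloro/japibro/kolut/flo/sike', c='ku_ox') ~> created
// cull(p='/crafloro/japibro/kolut/flo/sike') ~> ok
// cull(p='/crafloro/japibro/kolut/flo') ~> ok
// jot(p='/crafloro/japibro/kolut/grek', c='flapluli') ~> created
// begin(x='19') ~> 19
// jot(p='/crafloro/japibro/kolut/wige', c='crazu') ~> created
// jot(p='/crafloro/cumuhuk', c='petri_uz') ~> created


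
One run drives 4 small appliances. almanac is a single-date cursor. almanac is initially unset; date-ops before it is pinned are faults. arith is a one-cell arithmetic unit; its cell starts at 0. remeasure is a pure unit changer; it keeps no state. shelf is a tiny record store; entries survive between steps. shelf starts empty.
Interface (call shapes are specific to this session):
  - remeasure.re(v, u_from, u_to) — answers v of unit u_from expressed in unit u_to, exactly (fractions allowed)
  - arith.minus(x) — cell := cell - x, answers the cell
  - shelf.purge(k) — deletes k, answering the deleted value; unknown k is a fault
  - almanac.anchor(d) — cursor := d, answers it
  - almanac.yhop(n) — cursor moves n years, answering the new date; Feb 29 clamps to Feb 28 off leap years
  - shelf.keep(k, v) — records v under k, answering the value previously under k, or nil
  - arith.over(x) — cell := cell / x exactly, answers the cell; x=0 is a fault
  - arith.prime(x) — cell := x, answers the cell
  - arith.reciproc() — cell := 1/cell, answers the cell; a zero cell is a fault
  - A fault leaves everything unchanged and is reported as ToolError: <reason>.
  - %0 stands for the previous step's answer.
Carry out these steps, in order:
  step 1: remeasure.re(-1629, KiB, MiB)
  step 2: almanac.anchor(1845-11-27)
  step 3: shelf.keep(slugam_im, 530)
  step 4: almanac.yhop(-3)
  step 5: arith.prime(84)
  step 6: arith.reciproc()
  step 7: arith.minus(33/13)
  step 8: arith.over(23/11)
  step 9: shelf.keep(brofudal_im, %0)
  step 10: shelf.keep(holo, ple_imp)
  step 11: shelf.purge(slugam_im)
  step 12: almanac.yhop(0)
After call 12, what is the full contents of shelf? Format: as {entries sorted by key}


Answer: {brofudal_im=-30349/25116, holo=ple_imp}

Derivation:
;; 1. remeasure.re(v: -1629, u_from: KiB, u_to: MiB) : -1629/1024
;; 2. almanac.anchor(d: 1845-11-27) : 1845-11-27
;; 3. shelf.keep(k: slugam_im, v: 530) : nil
;; 4. almanac.yhop(n: -3) : 1842-11-27
;; 5. arith.prime(x: 84) : 84
;; 6. arith.reciproc() : 1/84
;; 7. arith.minus(x: 33/13) : -2759/1092
;; 8. arith.over(x: 23/11) : -30349/25116
;; 9. shelf.keep(k: brofudal_im, v: %0) : nil
;; 10. shelf.keep(k: holo, v: ple_imp) : nil
;; 11. shelf.purge(k: slugam_im) : 530
;; 12. almanac.yhop(n: 0) : 1842-11-27


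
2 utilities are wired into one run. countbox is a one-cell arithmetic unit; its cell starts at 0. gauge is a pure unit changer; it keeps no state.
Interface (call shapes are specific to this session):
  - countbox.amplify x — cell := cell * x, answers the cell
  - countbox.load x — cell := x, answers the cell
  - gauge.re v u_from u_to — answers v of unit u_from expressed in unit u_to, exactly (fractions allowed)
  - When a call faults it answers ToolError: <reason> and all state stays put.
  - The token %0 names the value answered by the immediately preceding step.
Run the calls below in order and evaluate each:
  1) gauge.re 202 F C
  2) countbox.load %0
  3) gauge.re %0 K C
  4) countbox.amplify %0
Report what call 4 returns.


Step: re[v: 202; u_from: F; u_to: C]
Result: 850/9
Step: load[x: %0]
Result: 850/9
Step: re[v: %0; u_from: K; u_to: C]
Result: -32167/180
Step: amplify[x: %0]
Result: -2734195/162

Answer: -2734195/162
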